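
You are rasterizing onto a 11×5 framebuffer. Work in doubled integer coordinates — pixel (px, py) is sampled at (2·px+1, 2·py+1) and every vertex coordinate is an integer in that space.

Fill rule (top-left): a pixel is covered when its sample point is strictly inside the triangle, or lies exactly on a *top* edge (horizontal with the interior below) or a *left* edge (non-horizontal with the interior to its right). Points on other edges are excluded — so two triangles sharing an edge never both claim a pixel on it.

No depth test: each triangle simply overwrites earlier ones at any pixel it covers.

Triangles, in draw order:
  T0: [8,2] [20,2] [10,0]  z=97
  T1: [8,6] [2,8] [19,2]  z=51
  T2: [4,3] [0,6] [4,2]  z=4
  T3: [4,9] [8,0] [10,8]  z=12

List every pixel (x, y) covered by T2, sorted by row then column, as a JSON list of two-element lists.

T0:
  2·area = 24  (B↔C swapped to make it positive)
  edge (8, 2)→(10, 0): d=(2,-2) top-left  bias=+0
  edge (10, 0)→(20, 2): d=(10,2) right/bottom  bias=-1
  edge (20, 2)→(8, 2): d=(-12,0) right/bottom  bias=-1
    (4,0)@(9, 1): e=[0,12,12] → X  [on edge]
    (5,0)@(11, 1): e=[4,8,12] → X
    (6,0)@(13, 1): e=[8,4,12] → X
    (7,0)@(15, 1): e=[12,0,12] → .  [on edge]
    (3,1)@(7, 3): e=[0,36,-12] → .  [on edge]
    (4,1)@(9, 3): e=[4,32,-12] → .
    (5,1)@(11, 3): e=[8,28,-12] → .
    (6,1)@(13, 3): e=[12,24,-12] → .
    (2,2)@(5, 5): e=[0,60,-36] → .  [on edge]
    (1,3)@(3, 7): e=[0,84,-60] → .  [on edge]
    (0,4)@(1, 9): e=[0,108,-84] → .  [on edge]
  covered (3 px):
    . . . . X X X . . . .
    . . . . . . . . . . .
    . . . . . . . . . . .
    . . . . . . . . . . .
    . . . . . . . . . . .
T1:
  2·area = 2
  edge (8, 6)→(2, 8): d=(-6,2) right/bottom  bias=-1
  edge (2, 8)→(19, 2): d=(17,-6) top-left  bias=+0
  edge (19, 2)→(8, 6): d=(-11,4) right/bottom  bias=-1
    (8,1)@(17, 3): e=[0,5,-3] → .  [on edge]
    (5,2)@(11, 5): e=[0,3,-1] → .  [on edge]
    (2,3)@(5, 7): e=[0,1,1] → .  [on edge]
  covered (0 px):
    . . . . . . . . . . .
    . . . . . . . . . . .
    . . . . . . . . . . .
    . . . . . . . . . . .
    . . . . . . . . . . .
T2:
  2·area = 4
  edge (4, 3)→(0, 6): d=(-4,3) right/bottom  bias=-1
  edge (0, 6)→(4, 2): d=(4,-4) top-left  bias=+0
  edge (4, 2)→(4, 3): d=(0,1) right/bottom  bias=-1
    (2,0)@(5, 1): e=[5,0,-1] → .  [on edge]
    (1,1)@(3, 3): e=[3,0,1] → X  [on edge]
    (2,1)@(5, 3): e=[-3,8,-1] → .
    (0,2)@(1, 5): e=[1,0,3] → X  [on edge]
    (1,2)@(3, 5): e=[-5,8,1] → .
    (0,3)@(1, 7): e=[-7,8,3] → .
  covered (2 px):
    . . . . . . . . . . .
    . X . . . . . . . . .
    X . . . . . . . . . .
    . . . . . . . . . . .
    . . . . . . . . . . .
T3:
  2·area = 50
  edge (4, 9)→(8, 0): d=(4,-9) top-left  bias=+0
  edge (8, 0)→(10, 8): d=(2,8) right/bottom  bias=-1
  edge (10, 8)→(4, 9): d=(-6,1) right/bottom  bias=-1
    (3,1)@(7, 3): e=[3,14,33] → X
    (4,1)@(9, 3): e=[21,-2,31] → .
    (3,2)@(7, 5): e=[11,18,21] → X
    (4,2)@(9, 5): e=[29,2,19] → X
    (5,2)@(11, 5): e=[47,-14,17] → .
    (2,3)@(5, 7): e=[1,38,11] → X
    (5,3)@(11, 7): e=[55,-10,5] → .
    (2,4)@(5, 9): e=[9,42,-1] → .
    (3,4)@(7, 9): e=[27,26,-3] → .
    (4,4)@(9, 9): e=[45,10,-5] → .
  covered (6 px):
    . . . . . . . . . . .
    . . . X . . . . . . .
    . . . X X . . . . . .
    . . X X X . . . . . .
    . . . . . . . . . . .

Final: [[1,1],[0,2]]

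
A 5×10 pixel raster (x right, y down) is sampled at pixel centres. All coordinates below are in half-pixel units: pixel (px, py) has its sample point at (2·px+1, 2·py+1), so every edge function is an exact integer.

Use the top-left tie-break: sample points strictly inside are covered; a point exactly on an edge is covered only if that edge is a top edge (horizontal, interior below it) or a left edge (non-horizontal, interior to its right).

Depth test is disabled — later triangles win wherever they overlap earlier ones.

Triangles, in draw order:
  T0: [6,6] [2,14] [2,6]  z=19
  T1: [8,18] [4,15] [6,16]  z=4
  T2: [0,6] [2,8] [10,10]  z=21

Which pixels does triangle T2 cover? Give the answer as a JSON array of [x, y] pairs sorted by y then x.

T0:
  2·area = 32
  edge (6, 6)→(2, 14): d=(-4,8) right/bottom  bias=-1
  edge (2, 14)→(2, 6): d=(0,-8) top-left  bias=+0
  edge (2, 6)→(6, 6): d=(4,0) top-left  bias=+0
    (1,3)@(3, 7): e=[20,8,4] → █
    (2,3)@(5, 7): e=[4,24,4] → █
    (3,3)@(7, 7): e=[-12,40,4] → ·
    (1,4)@(3, 9): e=[12,8,12] → █
    (2,4)@(5, 9): e=[-4,24,12] → ·
    (1,5)@(3, 11): e=[4,8,20] → █
    (2,5)@(5, 11): e=[-12,24,20] → ·
    (1,6)@(3, 13): e=[-4,8,28] → ·
  covered (4 px):
    · · · · ·
    · · · · ·
    · · · · ·
    · █ █ · ·
    · █ · · ·
    · █ · · ·
    · · · · ·
    · · · · ·
    · · · · ·
    · · · · ·
T1:
  2·area = 2
  edge (8, 18)→(4, 15): d=(-4,-3) top-left  bias=+0
  edge (4, 15)→(6, 16): d=(2,1) right/bottom  bias=-1
  edge (6, 16)→(8, 18): d=(2,2) right/bottom  bias=-1
    (0,5)@(1, 11): e=[7,-5,0] → ·  [on edge]
    (1,6)@(3, 13): e=[5,-3,0] → ·  [on edge]
    (2,7)@(5, 15): e=[3,-1,0] → ·  [on edge]
    (3,8)@(7, 17): e=[1,1,0] → ·  [on edge]
    (4,9)@(9, 19): e=[-1,3,0] → ·  [on edge]
  covered (0 px):
    · · · · ·
    · · · · ·
    · · · · ·
    · · · · ·
    · · · · ·
    · · · · ·
    · · · · ·
    · · · · ·
    · · · · ·
    · · · · ·
T2:
  2·area = 12  (B↔C swapped to make it positive)
  edge (0, 6)→(10, 10): d=(10,4) right/bottom  bias=-1
  edge (10, 10)→(2, 8): d=(-8,-2) top-left  bias=+0
  edge (2, 8)→(0, 6): d=(-2,-2) top-left  bias=+0
    (0,3)@(1, 7): e=[6,6,0] → █  [on edge]
    (1,3)@(3, 7): e=[-2,10,4] → ·
    (0,4)@(1, 9): e=[26,-10,-4] → ·
    (1,4)@(3, 9): e=[18,-6,0] → ·  [on edge]
    (3,4)@(7, 9): e=[2,2,8] → █
    (4,4)@(9, 9): e=[-6,6,12] → ·
    (2,5)@(5, 11): e=[30,-18,0] → ·  [on edge]
    (3,5)@(7, 11): e=[22,-14,4] → ·
    (3,6)@(7, 13): e=[42,-30,0] → ·  [on edge]
    (4,7)@(9, 15): e=[54,-42,0] → ·  [on edge]
  covered (2 px):
    · · · · ·
    · · · · ·
    · · · · ·
    █ · · · ·
    · · · █ ·
    · · · · ·
    · · · · ·
    · · · · ·
    · · · · ·
    · · · · ·

Answer: [[0,3],[3,4]]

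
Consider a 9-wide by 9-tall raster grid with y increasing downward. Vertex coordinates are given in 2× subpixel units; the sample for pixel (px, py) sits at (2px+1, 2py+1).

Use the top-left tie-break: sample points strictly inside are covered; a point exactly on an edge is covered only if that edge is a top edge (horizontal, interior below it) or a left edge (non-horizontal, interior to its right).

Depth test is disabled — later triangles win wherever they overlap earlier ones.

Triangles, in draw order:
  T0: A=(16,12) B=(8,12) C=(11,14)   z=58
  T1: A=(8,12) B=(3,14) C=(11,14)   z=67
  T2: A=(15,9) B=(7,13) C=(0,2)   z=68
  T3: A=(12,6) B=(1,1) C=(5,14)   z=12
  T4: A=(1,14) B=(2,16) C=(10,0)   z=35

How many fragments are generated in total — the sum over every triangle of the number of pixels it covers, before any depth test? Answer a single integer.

T0:
  2·area = 16  (B↔C swapped to make it positive)
  edge (16, 12)→(11, 14): d=(-5,2) right/bottom  bias=-1
  edge (11, 14)→(8, 12): d=(-3,-2) top-left  bias=+0
  edge (8, 12)→(16, 12): d=(8,0) top-left  bias=+0
    (5,6)@(11, 13): e=[5,3,8] → X
    (6,6)@(13, 13): e=[1,7,8] → X
    (7,6)@(15, 13): e=[-3,11,8] → .
    (5,7)@(11, 15): e=[-5,-3,24] → .
    (6,7)@(13, 15): e=[-9,1,24] → .
  covered (2 px):
    . . . . . . . . .
    . . . . . . . . .
    . . . . . . . . .
    . . . . . . . . .
    . . . . . . . . .
    . . . . . . . . .
    . . . . . X X . .
    . . . . . . . . .
    . . . . . . . . .
T1:
  2·area = 16  (B↔C swapped to make it positive)
  edge (8, 12)→(11, 14): d=(3,2) right/bottom  bias=-1
  edge (11, 14)→(3, 14): d=(-8,0) right/bottom  bias=-1
  edge (3, 14)→(8, 12): d=(5,-2) top-left  bias=+0
    (3,6)@(7, 13): e=[5,8,3] → X
    (4,6)@(9, 13): e=[1,8,7] → X
    (5,6)@(11, 13): e=[-3,8,11] → .
    (3,7)@(7, 15): e=[11,-8,13] → .
    (4,7)@(9, 15): e=[7,-8,17] → .
  covered (2 px):
    . . . . . . . . .
    . . . . . . . . .
    . . . . . . . . .
    . . . . . . . . .
    . . . . . . . . .
    . . . . . . . . .
    . . . X X . . . .
    . . . . . . . . .
    . . . . . . . . .
T2:
  2·area = 116
  edge (15, 9)→(7, 13): d=(-8,4) right/bottom  bias=-1
  edge (7, 13)→(0, 2): d=(-7,-11) top-left  bias=+0
  edge (0, 2)→(15, 9): d=(15,7) right/bottom  bias=-1
    (0,1)@(1, 3): e=[104,4,8] → X
    (1,1)@(3, 3): e=[96,26,-6] → .
    (0,2)@(1, 5): e=[88,-10,38] → .
    (1,2)@(3, 5): e=[80,12,24] → X
    (2,2)@(5, 5): e=[72,34,10] → X
    (3,2)@(7, 5): e=[64,56,-4] → .
    (1,3)@(3, 7): e=[64,-2,54] → .
    (2,3)@(5, 7): e=[56,20,40] → X
    (3,3)@(7, 7): e=[48,42,26] → X
    (4,3)@(9, 7): e=[40,64,12] → X
    (5,3)@(11, 7): e=[32,86,-2] → .
    (2,4)@(5, 9): e=[40,6,70] → X
    (7,4)@(15, 9): e=[0,116,0] → .  [on edge]
    (5,5)@(11, 11): e=[0,58,58] → .  [on edge]
    (3,6)@(7, 13): e=[0,0,116] → .  [on edge]
    (1,7)@(3, 15): e=[0,-58,174] → .  [on edge]
  covered (13 px):
    . . . . . . . . .
    X . . . . . . . .
    . X X . . . . . .
    . . X X X . . . .
    . . X X X X X . .
    . . . X X . . . .
    . . . . . . . . .
    . . . . . . . . .
    . . . . . . . . .
T3:
  2·area = 123  (B↔C swapped to make it positive)
  edge (12, 6)→(5, 14): d=(-7,8) right/bottom  bias=-1
  edge (5, 14)→(1, 1): d=(-4,-13) top-left  bias=+0
  edge (1, 1)→(12, 6): d=(11,5) right/bottom  bias=-1
    (0,0)@(1, 1): e=[123,0,0] → .  [on edge]
    (1,1)@(3, 3): e=[93,18,12] → X
    (2,1)@(5, 3): e=[77,44,2] → X
    (3,1)@(7, 3): e=[61,70,-8] → .
    (1,2)@(3, 5): e=[79,10,34] → X
    (3,2)@(7, 5): e=[47,62,14] → X
    (4,2)@(9, 5): e=[31,88,4] → X
    (5,2)@(11, 5): e=[15,114,-6] → .
    (1,3)@(3, 7): e=[65,2,56] → X
    (5,3)@(11, 7): e=[1,106,16] → X
    (6,3)@(13, 7): e=[-15,132,6] → .
    (1,4)@(3, 9): e=[51,-6,78] → .
  covered (17 px):
    . . . . . . . . .
    . X X . . . . . .
    . X X X X . . . .
    . X X X X X . . .
    . . X X X . . . .
    . . X X . . . . .
    . . X . . . . . .
    . . . . . . . . .
    . . . . . . . . .
T4:
  2·area = 32  (B↔C swapped to make it positive)
  edge (1, 14)→(10, 0): d=(9,-14) top-left  bias=+0
  edge (10, 0)→(2, 16): d=(-8,16) right/bottom  bias=-1
  edge (2, 16)→(1, 14): d=(-1,-2) top-left  bias=+0
    (3,2)@(7, 5): e=[3,8,21] → X
    (4,2)@(9, 5): e=[31,-24,25] → .
    (3,3)@(7, 7): e=[21,-8,19] → .
    (2,4)@(5, 9): e=[11,8,13] → X
    (3,4)@(7, 9): e=[39,-24,17] → .
    (1,5)@(3, 11): e=[1,24,7] → X
    (2,5)@(5, 11): e=[29,-8,11] → .
    (1,6)@(3, 13): e=[19,8,5] → X
    (2,6)@(5, 13): e=[47,-24,9] → .
    (1,7)@(3, 15): e=[37,-8,3] → .
  covered (4 px):
    . . . . . . . . .
    . . . . . . . . .
    . . . X . . . . .
    . . . . . . . . .
    . . X . . . . . .
    . X . . . . . . .
    . X . . . . . . .
    . . . . . . . . .
    . . . . . . . . .

Result: 38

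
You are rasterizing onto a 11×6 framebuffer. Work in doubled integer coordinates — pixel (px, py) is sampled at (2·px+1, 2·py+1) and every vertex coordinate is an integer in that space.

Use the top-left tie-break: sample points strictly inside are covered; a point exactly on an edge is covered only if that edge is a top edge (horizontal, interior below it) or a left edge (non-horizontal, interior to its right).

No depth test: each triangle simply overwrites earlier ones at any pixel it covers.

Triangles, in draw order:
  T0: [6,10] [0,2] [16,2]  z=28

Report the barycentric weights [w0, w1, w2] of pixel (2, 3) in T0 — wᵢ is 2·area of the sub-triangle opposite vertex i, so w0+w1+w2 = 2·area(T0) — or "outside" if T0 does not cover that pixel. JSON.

T0:
  2·area = 128
  edge (6, 10)→(0, 2): d=(-6,-8) top-left  bias=+0
  edge (0, 2)→(16, 2): d=(16,0) top-left  bias=+0
  edge (16, 2)→(6, 10): d=(-10,8) right/bottom  bias=-1
    (0,1)@(1, 3): e=[2,16,110] → #
    (1,1)@(3, 3): e=[18,16,94] → #
    (2,1)@(5, 3): e=[34,16,78] → #
    (3,1)@(7, 3): e=[50,16,62] → #
    (4,1)@(9, 3): e=[66,16,46] → #
    (5,1)@(11, 3): e=[82,16,30] → #
    (6,1)@(13, 3): e=[98,16,14] → #
    (7,1)@(15, 3): e=[114,16,-2] → ·
    (0,2)@(1, 5): e=[-10,48,90] → ·
    (1,2)@(3, 5): e=[6,48,74] → #
    (6,2)@(13, 5): e=[86,48,-6] → ·
    (1,3)@(3, 7): e=[-6,80,54] → ·
  covered (16 px):
    · · · · · · · · · · ·
    # # # # # # # · · · ·
    · # # # # # · · · · ·
    · · # # # · · · · · ·
    · · · # · · · · · · ·
    · · · · · · · · · · ·

Result: [80,38,10]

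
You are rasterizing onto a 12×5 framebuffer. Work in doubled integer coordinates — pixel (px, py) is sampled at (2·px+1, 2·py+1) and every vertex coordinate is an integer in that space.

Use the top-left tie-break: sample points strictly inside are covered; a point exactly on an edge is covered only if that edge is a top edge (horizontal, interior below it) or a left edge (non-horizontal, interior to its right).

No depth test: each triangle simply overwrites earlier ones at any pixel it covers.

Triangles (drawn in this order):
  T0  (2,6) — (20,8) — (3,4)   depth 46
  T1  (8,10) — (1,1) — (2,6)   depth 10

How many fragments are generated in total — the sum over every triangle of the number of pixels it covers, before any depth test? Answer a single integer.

T0:
  2·area = 38  (B↔C swapped to make it positive)
  edge (2, 6)→(3, 4): d=(1,-2) top-left  bias=+0
  edge (3, 4)→(20, 8): d=(17,4) right/bottom  bias=-1
  edge (20, 8)→(2, 6): d=(-18,-2) top-left  bias=+0
    (1,2)@(3, 5): e=[1,17,20] → █
    (2,2)@(5, 5): e=[5,9,24] → █
    (3,2)@(7, 5): e=[9,1,28] → █
    (4,2)@(9, 5): e=[13,-7,32] → ·
    (1,3)@(3, 7): e=[3,51,-16] → ·
    (2,3)@(5, 7): e=[7,43,-12] → ·
    (3,3)@(7, 7): e=[11,35,-8] → ·
    (5,3)@(11, 7): e=[19,19,0] → █  [on edge]
    (6,3)@(13, 7): e=[23,11,4] → █
    (7,3)@(15, 7): e=[27,3,8] → █
    (8,3)@(17, 7): e=[31,-5,12] → ·
    (5,4)@(11, 9): e=[21,53,-36] → ·
  covered (6 px):
    · · · · · · · · · · · ·
    · · · · · · · · · · · ·
    · █ █ █ · · · · · · · ·
    · · · · · █ █ █ · · · ·
    · · · · · · · · · · · ·
T1:
  2·area = 26  (B↔C swapped to make it positive)
  edge (8, 10)→(2, 6): d=(-6,-4) top-left  bias=+0
  edge (2, 6)→(1, 1): d=(-1,-5) top-left  bias=+0
  edge (1, 1)→(8, 10): d=(7,9) right/bottom  bias=-1
    (0,0)@(1, 1): e=[26,0,0] → ·  [on edge]
    (1,2)@(3, 5): e=[10,6,10] → █
    (2,2)@(5, 5): e=[18,16,-8] → ·
    (1,3)@(3, 7): e=[-2,4,24] → ·
    (2,3)@(5, 7): e=[6,14,6] → █
    (3,3)@(7, 7): e=[14,24,-12] → ·
    (2,4)@(5, 9): e=[-6,12,20] → ·
    (3,4)@(7, 9): e=[2,22,2] → █
    (4,4)@(9, 9): e=[10,32,-16] → ·
  covered (3 px):
    · · · · · · · · · · · ·
    · · · · · · · · · · · ·
    · █ · · · · · · · · · ·
    · · █ · · · · · · · · ·
    · · · █ · · · · · · · ·

Result: 9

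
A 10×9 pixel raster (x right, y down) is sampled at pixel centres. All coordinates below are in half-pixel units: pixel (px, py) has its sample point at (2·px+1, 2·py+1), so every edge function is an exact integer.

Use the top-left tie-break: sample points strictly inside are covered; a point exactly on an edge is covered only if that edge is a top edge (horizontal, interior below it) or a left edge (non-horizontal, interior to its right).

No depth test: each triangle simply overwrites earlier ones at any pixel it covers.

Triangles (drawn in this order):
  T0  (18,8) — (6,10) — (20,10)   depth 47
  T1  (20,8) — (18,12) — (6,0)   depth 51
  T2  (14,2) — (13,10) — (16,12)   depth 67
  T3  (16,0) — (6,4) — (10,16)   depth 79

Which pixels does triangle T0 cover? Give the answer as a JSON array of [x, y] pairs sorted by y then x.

T0:
  2·area = 28  (B↔C swapped to make it positive)
  edge (18, 8)→(20, 10): d=(2,2) right/bottom  bias=-1
  edge (20, 10)→(6, 10): d=(-14,0) right/bottom  bias=-1
  edge (6, 10)→(18, 8): d=(12,-2) top-left  bias=+0
    (5,0)@(11, 1): e=[0,126,-98] → .  [on edge]
    (6,1)@(13, 3): e=[0,98,-70] → .  [on edge]
    (7,2)@(15, 5): e=[0,70,-42] → .  [on edge]
    (8,3)@(17, 7): e=[0,42,-14] → .  [on edge]
    (6,4)@(13, 9): e=[12,14,2] → X
    (7,4)@(15, 9): e=[8,14,6] → X
    (8,4)@(17, 9): e=[4,14,10] → X
    (9,4)@(19, 9): e=[0,14,14] → .  [on edge]
    (6,5)@(13, 11): e=[16,-14,26] → .
    (7,5)@(15, 11): e=[12,-14,30] → .
    (8,5)@(17, 11): e=[8,-14,34] → .
  covered (3 px):
    . . . . . . . . . .
    . . . . . . . . . .
    . . . . . . . . . .
    . . . . . . . . . .
    . . . . . . X X X .
    . . . . . . . . . .
    . . . . . . . . . .
    . . . . . . . . . .
    . . . . . . . . . .
T1:
  2·area = 72
  edge (20, 8)→(18, 12): d=(-2,4) right/bottom  bias=-1
  edge (18, 12)→(6, 0): d=(-12,-12) top-left  bias=+0
  edge (6, 0)→(20, 8): d=(14,8) right/bottom  bias=-1
    (3,0)@(7, 1): e=[66,0,6] → X  [on edge]
    (4,0)@(9, 1): e=[58,24,-10] → .
    (3,1)@(7, 3): e=[62,-24,34] → .
    (4,1)@(9, 3): e=[54,0,18] → X  [on edge]
    (5,1)@(11, 3): e=[46,24,2] → X
    (6,1)@(13, 3): e=[38,48,-14] → .
    (4,2)@(9, 5): e=[50,-24,46] → .
    (5,2)@(11, 5): e=[42,0,30] → X  [on edge]
    (6,2)@(13, 5): e=[34,24,14] → X
    (7,2)@(15, 5): e=[26,48,-2] → .
    (5,3)@(11, 7): e=[38,-24,58] → .
    (6,3)@(13, 7): e=[30,0,42] → X  [on edge]
    (7,4)@(15, 9): e=[18,0,54] → X  [on edge]
    (8,5)@(17, 11): e=[6,0,66] → X  [on edge]
    (9,6)@(19, 13): e=[-6,0,78] → .  [on edge]
  covered (12 px):
    . . . X . . . . . .
    . . . . X X . . . .
    . . . . . X X . . .
    . . . . . . X X X .
    . . . . . . . X X X
    . . . . . . . . X .
    . . . . . . . . . .
    . . . . . . . . . .
    . . . . . . . . . .
T2:
  2·area = 26  (B↔C swapped to make it positive)
  edge (14, 2)→(16, 12): d=(2,10) right/bottom  bias=-1
  edge (16, 12)→(13, 10): d=(-3,-2) top-left  bias=+0
  edge (13, 10)→(14, 2): d=(1,-8) top-left  bias=+0
    (7,3)@(15, 7): e=[0,13,13] → .  [on edge]
    (7,4)@(15, 9): e=[4,7,15] → X
    (8,4)@(17, 9): e=[-16,11,31] → .
    (7,5)@(15, 11): e=[8,1,17] → X
    (8,5)@(17, 11): e=[-12,5,33] → .
    (7,6)@(15, 13): e=[12,-5,19] → .
    (8,8)@(17, 17): e=[0,-13,39] → .  [on edge]
  covered (2 px):
    . . . . . . . . . .
    . . . . . . . . . .
    . . . . . . . . . .
    . . . . . . . . . .
    . . . . . . . X . .
    . . . . . . . X . .
    . . . . . . . . . .
    . . . . . . . . . .
    . . . . . . . . . .
T3:
  2·area = 136  (B↔C swapped to make it positive)
  edge (16, 0)→(10, 16): d=(-6,16) right/bottom  bias=-1
  edge (10, 16)→(6, 4): d=(-4,-12) top-left  bias=+0
  edge (6, 4)→(16, 0): d=(10,-4) top-left  bias=+0
    (2,0)@(5, 1): e=[170,0,-34] → .  [on edge]
    (7,0)@(15, 1): e=[10,120,6] → X
    (8,0)@(17, 1): e=[-22,144,14] → .
    (4,1)@(9, 3): e=[94,40,2] → X
    (5,1)@(11, 3): e=[62,64,10] → X
    (6,1)@(13, 3): e=[30,88,18] → X
    (7,1)@(15, 3): e=[-2,112,26] → .
    (3,2)@(7, 5): e=[114,8,14] → X
    (7,2)@(15, 5): e=[-14,104,46] → .
    (3,3)@(7, 7): e=[102,0,34] → X  [on edge]
    (7,3)@(15, 7): e=[-26,96,66] → .
    (3,4)@(7, 9): e=[90,-8,54] → .
    (4,6)@(9, 13): e=[34,0,102] → X  [on edge]
  covered (18 px):
    . . . . . . . X . .
    . . . . X X X . . .
    . . . X X X X . . .
    . . . X X X X . . .
    . . . . X X . . . .
    . . . . X X . . . .
    . . . . X X . . . .
    . . . . . . . . . .
    . . . . . . . . . .

Final: [[6,4],[7,4],[8,4]]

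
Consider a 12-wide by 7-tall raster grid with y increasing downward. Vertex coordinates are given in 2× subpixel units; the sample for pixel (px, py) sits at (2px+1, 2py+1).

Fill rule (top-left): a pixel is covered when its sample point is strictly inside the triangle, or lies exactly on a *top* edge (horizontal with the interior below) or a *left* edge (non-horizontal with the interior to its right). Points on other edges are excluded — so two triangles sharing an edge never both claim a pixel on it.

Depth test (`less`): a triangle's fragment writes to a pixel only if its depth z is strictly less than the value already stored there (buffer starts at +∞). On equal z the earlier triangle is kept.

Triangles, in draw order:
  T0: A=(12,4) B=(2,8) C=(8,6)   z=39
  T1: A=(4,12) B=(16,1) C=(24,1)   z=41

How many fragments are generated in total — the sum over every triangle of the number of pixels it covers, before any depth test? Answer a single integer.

T0:
  2·area = 4  (B↔C swapped to make it positive)
  edge (12, 4)→(8, 6): d=(-4,2) right/bottom  bias=-1
  edge (8, 6)→(2, 8): d=(-6,2) right/bottom  bias=-1
  edge (2, 8)→(12, 4): d=(10,-4) top-left  bias=+0
    (11,0)@(23, 1): e=[-10,0,14] → ·  [on edge]
    (8,1)@(17, 3): e=[-6,0,10] → ·  [on edge]
    (5,2)@(11, 5): e=[-2,0,6] → ·  [on edge]
    (2,3)@(5, 7): e=[2,0,2] → ·  [on edge]
  covered (0 px):
    · · · · · · · · · · · ·
    · · · · · · · · · · · ·
    · · · · · · · · · · · ·
    · · · · · · · · · · · ·
    · · · · · · · · · · · ·
    · · · · · · · · · · · ·
    · · · · · · · · · · · ·
T1:
  2·area = 88
  edge (4, 12)→(16, 1): d=(12,-11) top-left  bias=+0
  edge (16, 1)→(24, 1): d=(8,0) top-left  bias=+0
  edge (24, 1)→(4, 12): d=(-20,11) right/bottom  bias=-1
    (0,0)@(1, 1): e=[-165,0,253] → ·  [on edge]
    (1,0)@(3, 1): e=[-143,0,231] → ·  [on edge]
    (2,0)@(5, 1): e=[-121,0,209] → ·  [on edge]
    (3,0)@(7, 1): e=[-99,0,187] → ·  [on edge]
    (4,0)@(9, 1): e=[-77,0,165] → ·  [on edge]
    (5,0)@(11, 1): e=[-55,0,143] → ·  [on edge]
    (6,0)@(13, 1): e=[-33,0,121] → ·  [on edge]
    (7,0)@(15, 1): e=[-11,0,99] → ·  [on edge]
    (8,0)@(17, 1): e=[11,0,77] → █  [on edge]
    (9,0)@(19, 1): e=[33,0,55] → █  [on edge]
    (10,0)@(21, 1): e=[55,0,33] → █  [on edge]
    (11,0)@(23, 1): e=[77,0,11] → █  [on edge]
  covered (12 px):
    · · · · · · · · █ █ █ █
    · · · · · · · █ █ █ · ·
    · · · · · · █ █ · · · ·
    · · · · · █ █ · · · · ·
    · · · · █ · · · · · · ·
    · · · · · · · · · · · ·
    · · · · · · · · · · · ·

Final: 12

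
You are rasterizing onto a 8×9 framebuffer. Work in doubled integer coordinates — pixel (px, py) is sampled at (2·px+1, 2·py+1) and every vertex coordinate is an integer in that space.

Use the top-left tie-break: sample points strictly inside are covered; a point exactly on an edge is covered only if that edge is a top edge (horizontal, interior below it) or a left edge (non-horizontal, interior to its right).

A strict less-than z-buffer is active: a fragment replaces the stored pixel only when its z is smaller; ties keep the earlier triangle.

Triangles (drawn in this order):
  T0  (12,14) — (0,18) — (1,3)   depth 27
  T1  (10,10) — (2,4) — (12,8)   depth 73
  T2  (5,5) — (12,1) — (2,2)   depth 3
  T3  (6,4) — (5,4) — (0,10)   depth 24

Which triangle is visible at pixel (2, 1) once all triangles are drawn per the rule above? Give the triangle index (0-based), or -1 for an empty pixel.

T0:
  2·area = 176
  edge (12, 14)→(0, 18): d=(-12,4) right/bottom  bias=-1
  edge (0, 18)→(1, 3): d=(1,-15) top-left  bias=+0
  edge (1, 3)→(12, 14): d=(11,11) right/bottom  bias=-1
    (0,1)@(1, 3): e=[176,0,0] → ·  [on edge]
    (0,2)@(1, 5): e=[152,2,22] → █
    (1,2)@(3, 5): e=[144,32,0] → ·  [on edge]
    (0,3)@(1, 7): e=[128,4,44] → █
    (1,3)@(3, 7): e=[120,34,22] → █
    (2,3)@(5, 7): e=[112,64,0] → ·  [on edge]
    (0,4)@(1, 9): e=[104,6,66] → █
    (2,4)@(5, 9): e=[88,66,22] → █
    (3,4)@(7, 9): e=[80,96,0] → ·  [on edge]
    (0,5)@(1, 11): e=[80,8,88] → █
    (3,5)@(7, 11): e=[56,98,22] → █
    (4,5)@(9, 11): e=[48,128,0] → ·  [on edge]
    (5,6)@(11, 13): e=[16,160,0] → ·  [on edge]
    (7,6)@(15, 13): e=[0,220,-44] → ·  [on edge]
    (4,7)@(9, 15): e=[0,132,44] → ·  [on edge]
    (6,7)@(13, 15): e=[-16,192,0] → ·  [on edge]
    (1,8)@(3, 17): e=[0,44,132] → ·  [on edge]
    (7,8)@(15, 17): e=[-48,224,0] → ·  [on edge]
  covered (20 px):
    · · · · · · · ·
    · · · · · · · ·
    █ · · · · · · ·
    █ █ · · · · · ·
    █ █ █ · · · · ·
    █ █ █ █ · · · ·
    █ █ █ █ █ · · ·
    █ █ █ █ · · · ·
    █ · · · · · · ·
T1:
  2·area = 28
  edge (10, 10)→(2, 4): d=(-8,-6) top-left  bias=+0
  edge (2, 4)→(12, 8): d=(10,4) right/bottom  bias=-1
  edge (12, 8)→(10, 10): d=(-2,2) right/bottom  bias=-1
    (7,2)@(15, 5): e=[70,-42,0] → ·  [on edge]
    (3,3)@(7, 7): e=[6,10,12] → █
    (4,3)@(9, 7): e=[18,2,8] → █
    (5,3)@(11, 7): e=[30,-6,4] → ·
    (6,3)@(13, 7): e=[42,-14,0] → ·  [on edge]
    (3,4)@(7, 9): e=[-10,30,8] → ·
    (4,4)@(9, 9): e=[2,22,4] → █
    (5,4)@(11, 9): e=[14,14,0] → ·  [on edge]
    (4,5)@(9, 11): e=[-14,42,0] → ·  [on edge]
    (3,6)@(7, 13): e=[-42,70,0] → ·  [on edge]
    (2,7)@(5, 15): e=[-70,98,0] → ·  [on edge]
    (1,8)@(3, 17): e=[-98,126,0] → ·  [on edge]
  covered (3 px):
    · · · · · · · ·
    · · · · · · · ·
    · · · · · · · ·
    · · · █ █ · · ·
    · · · · █ · · ·
    · · · · · · · ·
    · · · · · · · ·
    · · · · · · · ·
    · · · · · · · ·
T2:
  2·area = 33  (B↔C swapped to make it positive)
  edge (5, 5)→(2, 2): d=(-3,-3) top-left  bias=+0
  edge (2, 2)→(12, 1): d=(10,-1) top-left  bias=+0
  edge (12, 1)→(5, 5): d=(-7,4) right/bottom  bias=-1
    (0,0)@(1, 1): e=[0,-11,44] → ·  [on edge]
    (1,1)@(3, 3): e=[0,11,22] → █  [on edge]
    (2,1)@(5, 3): e=[6,13,14] → █
    (3,1)@(7, 3): e=[12,15,6] → █
    (4,1)@(9, 3): e=[18,17,-2] → ·
    (1,2)@(3, 5): e=[-6,31,8] → ·
    (2,2)@(5, 5): e=[0,33,0] → ·  [on edge]
    (3,2)@(7, 5): e=[6,35,-8] → ·
    (3,3)@(7, 7): e=[0,55,-22] → ·  [on edge]
    (4,4)@(9, 9): e=[0,77,-44] → ·  [on edge]
    (5,5)@(11, 11): e=[0,99,-66] → ·  [on edge]
    (6,6)@(13, 13): e=[0,121,-88] → ·  [on edge]
    (7,7)@(15, 15): e=[0,143,-110] → ·  [on edge]
  covered (3 px):
    · · · · · · · ·
    · █ █ █ · · · ·
    · · · · · · · ·
    · · · · · · · ·
    · · · · · · · ·
    · · · · · · · ·
    · · · · · · · ·
    · · · · · · · ·
    · · · · · · · ·
T3:
  2·area = 6  (B↔C swapped to make it positive)
  edge (6, 4)→(0, 10): d=(-6,6) right/bottom  bias=-1
  edge (0, 10)→(5, 4): d=(5,-6) top-left  bias=+0
  edge (5, 4)→(6, 4): d=(1,0) top-left  bias=+0
    (4,0)@(9, 1): e=[0,9,-3] → ·  [on edge]
    (3,1)@(7, 3): e=[0,7,-1] → ·  [on edge]
    (2,2)@(5, 5): e=[0,5,1] → ·  [on edge]
    (1,3)@(3, 7): e=[0,3,3] → ·  [on edge]
    (0,4)@(1, 9): e=[0,1,5] → ·  [on edge]
  covered (0 px):
    · · · · · · · ·
    · · · · · · · ·
    · · · · · · · ·
    · · · · · · · ·
    · · · · · · · ·
    · · · · · · · ·
    · · · · · · · ·
    · · · · · · · ·
    · · · · · · · ·

Z-buffer (winner per pixel, '.' = empty):
  . . . . . . . .
  . 2 2 2 . . . .
  0 . . . . . . .
  0 0 . 1 1 . . .
  0 0 0 . 1 . . .
  0 0 0 0 . . . .
  0 0 0 0 0 . . .
  0 0 0 0 . . . .
  0 . . . . . . .

Result: 2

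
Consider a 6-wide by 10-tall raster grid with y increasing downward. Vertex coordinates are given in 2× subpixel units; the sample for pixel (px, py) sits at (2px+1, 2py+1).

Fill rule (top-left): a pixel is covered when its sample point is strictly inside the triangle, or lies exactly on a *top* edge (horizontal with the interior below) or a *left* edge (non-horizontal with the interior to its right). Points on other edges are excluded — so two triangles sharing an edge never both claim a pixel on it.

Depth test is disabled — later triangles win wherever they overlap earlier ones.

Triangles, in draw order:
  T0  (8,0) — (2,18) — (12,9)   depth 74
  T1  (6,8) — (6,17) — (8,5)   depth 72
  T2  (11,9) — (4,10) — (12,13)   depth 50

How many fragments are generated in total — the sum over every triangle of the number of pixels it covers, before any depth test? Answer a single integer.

T0:
  2·area = 126  (B↔C swapped to make it positive)
  edge (8, 0)→(12, 9): d=(4,9) right/bottom  bias=-1
  edge (12, 9)→(2, 18): d=(-10,9) right/bottom  bias=-1
  edge (2, 18)→(8, 0): d=(6,-18) top-left  bias=+0
    (3,1)@(7, 3): e=[21,105,0] → █  [on edge]
    (4,1)@(9, 3): e=[3,87,36] → █
    (5,1)@(11, 3): e=[-15,69,72] → ·
    (3,2)@(7, 5): e=[29,85,12] → █
    (5,2)@(11, 5): e=[-7,49,84] → ·
    (3,3)@(7, 7): e=[37,65,24] → █
    (5,3)@(11, 7): e=[1,29,96] → █
    (2,4)@(5, 9): e=[63,63,0] → █  [on edge]
    (2,5)@(5, 11): e=[71,43,12] → █
    (5,5)@(11, 11): e=[17,-11,120] → ·
    (2,6)@(5, 13): e=[79,23,24] → █
    (4,6)@(9, 13): e=[43,-13,96] → ·
    (1,7)@(3, 15): e=[105,21,0] → █  [on edge]
  covered (19 px):
    · · · · · ·
    · · · █ █ ·
    · · · █ █ ·
    · · · █ █ █
    · · █ █ █ █
    · · █ █ █ ·
    · · █ █ · ·
    · █ █ · · ·
    · █ · · · ·
    · · · · · ·
T1:
  2·area = 18  (B↔C swapped to make it positive)
  edge (6, 8)→(8, 5): d=(2,-3) top-left  bias=+0
  edge (8, 5)→(6, 17): d=(-2,12) right/bottom  bias=-1
  edge (6, 17)→(6, 8): d=(0,-9) top-left  bias=+0
    (3,3)@(7, 7): e=[1,8,9] → █
    (4,3)@(9, 7): e=[7,-16,27] → ·
    (3,4)@(7, 9): e=[5,4,9] → █
    (4,4)@(9, 9): e=[11,-20,27] → ·
    (3,5)@(7, 11): e=[9,0,9] → ·  [on edge]
  covered (2 px):
    · · · · · ·
    · · · · · ·
    · · · · · ·
    · · · █ · ·
    · · · █ · ·
    · · · · · ·
    · · · · · ·
    · · · · · ·
    · · · · · ·
    · · · · · ·
T2:
  2·area = 29  (B↔C swapped to make it positive)
  edge (11, 9)→(12, 13): d=(1,4) right/bottom  bias=-1
  edge (12, 13)→(4, 10): d=(-8,-3) top-left  bias=+0
  edge (4, 10)→(11, 9): d=(7,-1) top-left  bias=+0
    (4,0)@(9, 1): e=[0,87,-58] → ·  [on edge]
    (5,4)@(11, 9): e=[0,29,0] → ·  [on edge]
    (3,5)@(7, 11): e=[18,1,10] → █
    (4,5)@(9, 11): e=[10,7,12] → █
    (5,5)@(11, 11): e=[2,13,14] → █
    (3,6)@(7, 13): e=[20,-15,24] → ·
    (4,6)@(9, 13): e=[12,-9,26] → ·
    (5,6)@(11, 13): e=[4,-3,28] → ·
  covered (3 px):
    · · · · · ·
    · · · · · ·
    · · · · · ·
    · · · · · ·
    · · · · · ·
    · · · █ █ █
    · · · · · ·
    · · · · · ·
    · · · · · ·
    · · · · · ·

Final: 24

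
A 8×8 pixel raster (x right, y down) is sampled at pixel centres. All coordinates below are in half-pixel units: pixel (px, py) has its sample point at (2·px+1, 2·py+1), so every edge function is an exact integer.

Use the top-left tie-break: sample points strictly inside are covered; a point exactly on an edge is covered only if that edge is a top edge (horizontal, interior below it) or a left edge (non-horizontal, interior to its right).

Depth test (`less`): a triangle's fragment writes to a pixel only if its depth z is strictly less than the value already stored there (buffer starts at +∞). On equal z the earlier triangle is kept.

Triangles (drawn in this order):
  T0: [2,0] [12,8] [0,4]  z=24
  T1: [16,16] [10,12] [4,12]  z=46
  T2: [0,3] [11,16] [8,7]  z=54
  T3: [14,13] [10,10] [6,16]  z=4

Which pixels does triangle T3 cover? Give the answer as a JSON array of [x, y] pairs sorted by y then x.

T0:
  2·area = 56
  edge (2, 0)→(12, 8): d=(10,8) right/bottom  bias=-1
  edge (12, 8)→(0, 4): d=(-12,-4) top-left  bias=+0
  edge (0, 4)→(2, 0): d=(2,-4) top-left  bias=+0
    (1,0)@(3, 1): e=[2,48,6] → X
    (2,0)@(5, 1): e=[-14,56,14] → .
    (0,1)@(1, 3): e=[38,16,2] → X
    (2,1)@(5, 3): e=[6,32,18] → X
    (3,1)@(7, 3): e=[-10,40,26] → .
    (0,2)@(1, 5): e=[58,-8,6] → .
    (1,2)@(3, 5): e=[42,0,14] → X  [on edge]
    (3,2)@(7, 5): e=[10,16,30] → X
    (4,2)@(9, 5): e=[-6,24,38] → .
    (1,3)@(3, 7): e=[62,-24,18] → .
    (2,3)@(5, 7): e=[46,-16,26] → .
    (3,3)@(7, 7): e=[30,-8,34] → .
    (4,3)@(9, 7): e=[14,0,42] → X  [on edge]
    (7,4)@(15, 9): e=[-14,0,70] → .  [on edge]
  covered (8 px):
    . X . . . . . .
    X X X . . . . .
    . X X X . . . .
    . . . . X . . .
    . . . . . . . .
    . . . . . . . .
    . . . . . . . .
    . . . . . . . .
T1:
  2·area = 24  (B↔C swapped to make it positive)
  edge (16, 16)→(4, 12): d=(-12,-4) top-left  bias=+0
  edge (4, 12)→(10, 12): d=(6,0) top-left  bias=+0
  edge (10, 12)→(16, 16): d=(6,4) right/bottom  bias=-1
    (0,5)@(1, 11): e=[0,-6,30] → .  [on edge]
    (3,6)@(7, 13): e=[0,6,18] → X  [on edge]
    (4,6)@(9, 13): e=[8,6,10] → X
    (5,6)@(11, 13): e=[16,6,2] → X
    (6,6)@(13, 13): e=[24,6,-6] → .
    (3,7)@(7, 15): e=[-24,18,30] → .
    (4,7)@(9, 15): e=[-16,18,22] → .
    (5,7)@(11, 15): e=[-8,18,14] → .
    (6,7)@(13, 15): e=[0,18,6] → X  [on edge]
    (7,7)@(15, 15): e=[8,18,-2] → .
  covered (4 px):
    . . . . . . . .
    . . . . . . . .
    . . . . . . . .
    . . . . . . . .
    . . . . . . . .
    . . . . . . . .
    . . . X X X . .
    . . . . . . X .
T2:
  2·area = 60  (B↔C swapped to make it positive)
  edge (0, 3)→(8, 7): d=(8,4) right/bottom  bias=-1
  edge (8, 7)→(11, 16): d=(3,9) right/bottom  bias=-1
  edge (11, 16)→(0, 3): d=(-11,-13) top-left  bias=+0
    (1,2)@(3, 5): e=[4,39,17] → X
    (2,2)@(5, 5): e=[-4,21,43] → .
    (1,3)@(3, 7): e=[20,45,-5] → .
    (2,3)@(5, 7): e=[12,27,21] → X
    (3,3)@(7, 7): e=[4,9,47] → X
    (4,3)@(9, 7): e=[-4,-9,73] → .
    (2,4)@(5, 9): e=[28,33,-1] → .
    (3,4)@(7, 9): e=[20,15,25] → X
    (4,4)@(9, 9): e=[12,-3,51] → .
    (3,5)@(7, 11): e=[36,21,3] → X
    (4,5)@(9, 11): e=[28,3,29] → X
    (5,5)@(11, 11): e=[20,-15,55] → .
  covered (7 px):
    . . . . . . . .
    . . . . . . . .
    . X . . . . . .
    . . X X . . . .
    . . . X . . . .
    . . . X X . . .
    . . . . X . . .
    . . . . . . . .
T3:
  2·area = 36  (B↔C swapped to make it positive)
  edge (14, 13)→(6, 16): d=(-8,3) right/bottom  bias=-1
  edge (6, 16)→(10, 10): d=(4,-6) top-left  bias=+0
  edge (10, 10)→(14, 13): d=(4,3) right/bottom  bias=-1
    (5,5)@(11, 11): e=[25,10,1] → X
    (6,5)@(13, 11): e=[19,22,-5] → .
    (4,6)@(9, 13): e=[15,6,15] → X
    (6,6)@(13, 13): e=[3,30,3] → X
    (7,6)@(15, 13): e=[-3,42,-3] → .
    (3,7)@(7, 15): e=[5,2,29] → X
    (4,7)@(9, 15): e=[-1,14,23] → .
    (5,7)@(11, 15): e=[-7,26,17] → .
    (6,7)@(13, 15): e=[-13,38,11] → .
  covered (5 px):
    . . . . . . . .
    . . . . . . . .
    . . . . . . . .
    . . . . . . . .
    . . . . . . . .
    . . . . . X . .
    . . . . X X X .
    . . . X . . . .

Final: [[5,5],[4,6],[5,6],[6,6],[3,7]]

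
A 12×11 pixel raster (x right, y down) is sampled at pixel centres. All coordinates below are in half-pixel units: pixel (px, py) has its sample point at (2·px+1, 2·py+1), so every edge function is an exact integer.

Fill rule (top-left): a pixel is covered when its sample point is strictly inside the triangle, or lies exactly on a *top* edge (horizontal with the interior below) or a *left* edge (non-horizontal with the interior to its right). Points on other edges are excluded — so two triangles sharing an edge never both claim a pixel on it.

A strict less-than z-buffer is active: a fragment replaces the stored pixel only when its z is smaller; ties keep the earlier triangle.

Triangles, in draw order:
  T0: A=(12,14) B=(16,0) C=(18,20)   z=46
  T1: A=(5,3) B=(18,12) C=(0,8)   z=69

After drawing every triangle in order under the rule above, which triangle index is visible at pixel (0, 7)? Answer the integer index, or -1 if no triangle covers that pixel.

T0:
  2·area = 108
  edge (12, 14)→(16, 0): d=(4,-14) top-left  bias=+0
  edge (16, 0)→(18, 20): d=(2,20) right/bottom  bias=-1
  edge (18, 20)→(12, 14): d=(-6,-6) top-left  bias=+0
    (0,1)@(1, 3): e=[-198,306,0] → .  [on edge]
    (1,2)@(3, 5): e=[-162,270,0] → .  [on edge]
    (7,2)@(15, 5): e=[6,30,72] → X
    (8,2)@(17, 5): e=[34,-10,84] → .
    (2,3)@(5, 7): e=[-126,234,0] → .  [on edge]
    (7,3)@(15, 7): e=[14,34,60] → X
    (8,3)@(17, 7): e=[42,-6,72] → .
    (3,4)@(7, 9): e=[-90,198,0] → .  [on edge]
    (7,4)@(15, 9): e=[22,38,48] → X
    (8,4)@(17, 9): e=[50,-2,60] → .
    (4,5)@(9, 11): e=[-54,162,0] → .  [on edge]
    (6,5)@(13, 11): e=[2,82,24] → X
    (5,6)@(11, 13): e=[-18,126,0] → .  [on edge]
    (6,7)@(13, 15): e=[18,90,0] → X  [on edge]
    (7,8)@(15, 17): e=[54,54,0] → X  [on edge]
    (8,9)@(17, 19): e=[90,18,0] → X  [on edge]
    (9,10)@(19, 21): e=[126,-18,0] → .  [on edge]
  covered (15 px):
    . . . . . . . . . . . .
    . . . . . . . . . . . .
    . . . . . . . X . . . .
    . . . . . . . X . . . .
    . . . . . . . X . . . .
    . . . . . . X X X . . .
    . . . . . . X X X . . .
    . . . . . . X X X . . .
    . . . . . . . X X . . .
    . . . . . . . . X . . .
    . . . . . . . . . . . .
T1:
  2·area = 110
  edge (5, 3)→(18, 12): d=(13,9) right/bottom  bias=-1
  edge (18, 12)→(0, 8): d=(-18,-4) top-left  bias=+0
  edge (0, 8)→(5, 3): d=(5,-5) top-left  bias=+0
    (3,0)@(7, 1): e=[-44,154,0] → .  [on edge]
    (2,1)@(5, 3): e=[0,110,0] → .  [on edge]
    (1,2)@(3, 5): e=[44,66,0] → X  [on edge]
    (2,2)@(5, 5): e=[26,74,10] → X
    (3,2)@(7, 5): e=[8,82,20] → X
    (4,2)@(9, 5): e=[-10,90,30] → .
    (0,3)@(1, 7): e=[88,22,0] → X  [on edge]
    (4,3)@(9, 7): e=[16,54,40] → X
    (5,3)@(11, 7): e=[-2,62,50] → .
    (0,4)@(1, 9): e=[114,-14,10] → .
    (1,4)@(3, 9): e=[96,-6,20] → .
    (2,4)@(5, 9): e=[78,2,30] → X
  covered (14 px):
    . . . . . . . . . . . .
    . . . . . . . . . . . .
    . X X X . . . . . . . .
    X X X X X . . . . . . .
    . . X X X X X . . . . .
    . . . . . . . X . . . .
    . . . . . . . . . . . .
    . . . . . . . . . . . .
    . . . . . . . . . . . .
    . . . . . . . . . . . .
    . . . . . . . . . . . .

Z-buffer (winner per pixel, '.' = empty):
  . . . . . . . . . . . .
  . . . . . . . . . . . .
  . 1 1 1 . . . 0 . . . .
  1 1 1 1 1 . . 0 . . . .
  . . 1 1 1 1 1 0 . . . .
  . . . . . . 0 0 0 . . .
  . . . . . . 0 0 0 . . .
  . . . . . . 0 0 0 . . .
  . . . . . . . 0 0 . . .
  . . . . . . . . 0 . . .
  . . . . . . . . . . . .

Answer: -1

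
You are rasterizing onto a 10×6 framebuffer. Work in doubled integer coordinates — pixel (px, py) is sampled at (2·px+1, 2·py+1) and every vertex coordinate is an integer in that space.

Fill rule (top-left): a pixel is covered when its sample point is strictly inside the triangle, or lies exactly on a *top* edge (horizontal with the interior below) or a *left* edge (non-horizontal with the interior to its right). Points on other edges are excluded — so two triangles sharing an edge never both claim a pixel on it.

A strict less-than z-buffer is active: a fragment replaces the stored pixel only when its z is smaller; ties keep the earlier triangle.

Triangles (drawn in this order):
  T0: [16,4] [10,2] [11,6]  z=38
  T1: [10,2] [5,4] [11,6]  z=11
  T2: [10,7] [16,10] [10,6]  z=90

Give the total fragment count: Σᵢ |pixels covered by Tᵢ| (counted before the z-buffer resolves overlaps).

T0:
  2·area = 22  (B↔C swapped to make it positive)
  edge (16, 4)→(11, 6): d=(-5,2) right/bottom  bias=-1
  edge (11, 6)→(10, 2): d=(-1,-4) top-left  bias=+0
  edge (10, 2)→(16, 4): d=(6,2) right/bottom  bias=-1
    (3,0)@(7, 1): e=[33,-11,0] → ·  [on edge]
    (5,1)@(11, 3): e=[15,3,4] → #
    (6,1)@(13, 3): e=[11,11,0] → ·  [on edge]
    (5,2)@(11, 5): e=[5,1,16] → #
    (6,2)@(13, 5): e=[1,9,12] → #
    (7,2)@(15, 5): e=[-3,17,8] → ·
    (9,2)@(19, 5): e=[-11,33,0] → ·  [on edge]
    (5,3)@(11, 7): e=[-5,-1,28] → ·
    (6,3)@(13, 7): e=[-9,7,24] → ·
  covered (3 px):
    · · · · · · · · · ·
    · · · · · # · · · ·
    · · · · · # # · · ·
    · · · · · · · · · ·
    · · · · · · · · · ·
    · · · · · · · · · ·
T1:
  2·area = 22  (B↔C swapped to make it positive)
  edge (10, 2)→(11, 6): d=(1,4) right/bottom  bias=-1
  edge (11, 6)→(5, 4): d=(-6,-2) top-left  bias=+0
  edge (5, 4)→(10, 2): d=(5,-2) top-left  bias=+0
    (4,1)@(9, 3): e=[5,14,3] → #
    (5,1)@(11, 3): e=[-3,18,7] → ·
    (4,2)@(9, 5): e=[7,2,13] → #
    (5,2)@(11, 5): e=[-1,6,17] → ·
    (4,3)@(9, 7): e=[9,-10,23] → ·
  covered (2 px):
    · · · · · · · · · ·
    · · · · # · · · · ·
    · · · · # · · · · ·
    · · · · · · · · · ·
    · · · · · · · · · ·
    · · · · · · · · · ·
T2:
  2·area = 6  (B↔C swapped to make it positive)
  edge (10, 7)→(10, 6): d=(0,-1) top-left  bias=+0
  edge (10, 6)→(16, 10): d=(6,4) right/bottom  bias=-1
  edge (16, 10)→(10, 7): d=(-6,-3) top-left  bias=+0
    (5,3)@(11, 7): e=[1,2,3] → #
    (6,3)@(13, 7): e=[3,-6,9] → ·
    (5,4)@(11, 9): e=[1,14,-9] → ·
  covered (1 px):
    · · · · · · · · · ·
    · · · · · · · · · ·
    · · · · · · · · · ·
    · · · · · # · · · ·
    · · · · · · · · · ·
    · · · · · · · · · ·

Final: 6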